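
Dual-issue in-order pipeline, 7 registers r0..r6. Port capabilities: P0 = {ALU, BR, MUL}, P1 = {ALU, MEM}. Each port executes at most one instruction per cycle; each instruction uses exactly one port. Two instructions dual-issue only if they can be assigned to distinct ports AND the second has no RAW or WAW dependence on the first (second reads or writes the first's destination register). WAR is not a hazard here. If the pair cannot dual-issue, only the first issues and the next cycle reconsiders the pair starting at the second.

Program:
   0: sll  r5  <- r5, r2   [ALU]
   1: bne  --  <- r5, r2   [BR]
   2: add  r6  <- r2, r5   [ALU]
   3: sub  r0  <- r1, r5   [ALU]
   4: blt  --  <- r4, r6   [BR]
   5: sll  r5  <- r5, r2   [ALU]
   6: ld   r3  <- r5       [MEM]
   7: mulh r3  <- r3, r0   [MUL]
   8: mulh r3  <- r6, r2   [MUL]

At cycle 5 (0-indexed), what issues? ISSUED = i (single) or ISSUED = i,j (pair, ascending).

  cy0 -> i0 (sll.ALU) RAW r5
  cy1 -> i1/i2 (bne.BR+add.ALU) dual
  cy2 -> i3/i4 (sub.ALU+blt.BR) dual
  cy3 -> i5 (sll.ALU) RAW r5
  cy4 -> i6 (ld.MEM) RAW+WAW r3
  cy5 -> i7 (mulh.MUL) no-port MUL/MUL
  cy6 -> i8 (mulh.MUL) tail

ISSUED = 7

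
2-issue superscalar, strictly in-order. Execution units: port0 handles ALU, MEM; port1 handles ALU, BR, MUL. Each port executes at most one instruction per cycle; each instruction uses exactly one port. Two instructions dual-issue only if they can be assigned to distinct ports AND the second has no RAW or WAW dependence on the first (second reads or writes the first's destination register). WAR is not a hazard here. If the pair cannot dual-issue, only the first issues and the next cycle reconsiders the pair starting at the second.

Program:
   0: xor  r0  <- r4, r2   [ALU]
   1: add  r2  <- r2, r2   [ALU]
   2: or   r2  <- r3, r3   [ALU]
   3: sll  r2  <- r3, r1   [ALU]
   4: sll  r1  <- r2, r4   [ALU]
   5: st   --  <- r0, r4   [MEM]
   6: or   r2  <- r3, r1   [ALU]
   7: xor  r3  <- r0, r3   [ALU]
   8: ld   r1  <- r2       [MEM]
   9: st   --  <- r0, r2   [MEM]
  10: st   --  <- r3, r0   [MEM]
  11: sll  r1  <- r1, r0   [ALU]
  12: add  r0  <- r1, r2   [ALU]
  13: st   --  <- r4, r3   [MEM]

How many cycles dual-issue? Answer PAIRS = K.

PAIRS = 5

#0 head=0: xor add i0,i1 2-wide
#1 head=2: or i2 WAW r2
#2 head=3: sll i3 RAW r2
#3 head=4: sll st i4,i5 2-wide
#4 head=6: or xor i6,i7 2-wide
#5 head=8: ld i8 no-port MEM/MEM
#6 head=9: st i9 no-port MEM/MEM
#7 head=10: st sll i10,i11 2-wide
#8 head=12: add st i12,i13 2-wide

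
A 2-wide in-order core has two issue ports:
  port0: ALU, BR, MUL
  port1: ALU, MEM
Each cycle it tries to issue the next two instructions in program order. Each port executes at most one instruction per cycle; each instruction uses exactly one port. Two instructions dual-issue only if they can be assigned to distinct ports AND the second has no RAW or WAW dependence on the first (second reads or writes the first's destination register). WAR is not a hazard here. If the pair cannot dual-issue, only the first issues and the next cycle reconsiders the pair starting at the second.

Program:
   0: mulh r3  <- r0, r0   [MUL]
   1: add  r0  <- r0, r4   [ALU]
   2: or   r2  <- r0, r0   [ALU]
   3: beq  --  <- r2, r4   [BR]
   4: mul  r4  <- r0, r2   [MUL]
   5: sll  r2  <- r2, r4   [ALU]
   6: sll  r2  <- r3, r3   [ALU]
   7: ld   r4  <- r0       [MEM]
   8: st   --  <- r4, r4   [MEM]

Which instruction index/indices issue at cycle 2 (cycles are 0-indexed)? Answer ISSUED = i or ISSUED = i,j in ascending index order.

ISSUED = 3

[0] i0&i1  mulh.MUL+add.ALU  -- 2-wide
[1] i2  or.ALU  -- RAW r2
[2] i3  beq.BR  -- no-port BR/MUL
[3] i4  mul.MUL  -- RAW r4
[4] i5  sll.ALU  -- WAW r2
[5] i6&i7  sll.ALU+ld.MEM  -- 2-wide
[6] i8  st.MEM  -- tail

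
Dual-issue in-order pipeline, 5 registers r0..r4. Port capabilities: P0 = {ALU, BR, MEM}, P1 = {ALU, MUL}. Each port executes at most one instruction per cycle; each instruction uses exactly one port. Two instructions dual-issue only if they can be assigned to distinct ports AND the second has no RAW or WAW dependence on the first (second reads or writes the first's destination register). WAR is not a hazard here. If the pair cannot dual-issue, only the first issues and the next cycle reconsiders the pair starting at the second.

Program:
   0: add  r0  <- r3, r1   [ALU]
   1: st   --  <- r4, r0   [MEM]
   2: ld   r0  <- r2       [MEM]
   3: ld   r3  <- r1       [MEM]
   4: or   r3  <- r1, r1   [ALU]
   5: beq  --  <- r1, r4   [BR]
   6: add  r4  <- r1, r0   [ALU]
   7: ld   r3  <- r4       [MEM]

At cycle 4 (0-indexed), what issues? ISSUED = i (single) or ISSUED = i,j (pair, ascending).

ISSUED = 4,5

#0 head=0: add.ALU i0 RAW r0
#1 head=1: st.MEM i1 no-port MEM/MEM
#2 head=2: ld.MEM i2 no-port MEM/MEM
#3 head=3: ld.MEM i3 WAW r3
#4 head=4: or.ALU/beq.BR i4+i5 dual
#5 head=6: add.ALU i6 RAW r4
#6 head=7: ld.MEM i7 tail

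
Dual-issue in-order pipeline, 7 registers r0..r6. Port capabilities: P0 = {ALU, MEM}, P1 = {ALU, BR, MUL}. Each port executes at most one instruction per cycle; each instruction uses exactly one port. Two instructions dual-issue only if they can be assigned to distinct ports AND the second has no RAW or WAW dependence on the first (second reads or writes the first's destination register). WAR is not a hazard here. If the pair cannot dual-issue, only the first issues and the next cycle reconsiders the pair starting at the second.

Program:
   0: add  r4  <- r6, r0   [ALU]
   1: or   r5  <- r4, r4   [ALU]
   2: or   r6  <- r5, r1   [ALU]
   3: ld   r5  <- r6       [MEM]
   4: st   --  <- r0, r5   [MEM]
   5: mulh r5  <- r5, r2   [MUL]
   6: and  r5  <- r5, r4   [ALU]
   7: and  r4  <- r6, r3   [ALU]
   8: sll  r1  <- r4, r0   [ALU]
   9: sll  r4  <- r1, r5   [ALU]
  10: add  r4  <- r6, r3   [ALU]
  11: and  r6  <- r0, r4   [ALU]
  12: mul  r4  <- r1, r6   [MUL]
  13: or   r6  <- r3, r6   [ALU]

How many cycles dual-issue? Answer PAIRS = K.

PAIRS = 3

[0] i0  add  -- RAW r4
[1] i1  or  -- RAW r5
[2] i2  or  -- RAW r6
[3] i3  ld  -- no-port MEM/MEM
[4] i4,i5  st/mulh  -- 2-wide
[5] i6,i7  and/and  -- 2-wide
[6] i8  sll  -- RAW r1
[7] i9  sll  -- WAW r4
[8] i10  add  -- RAW r4
[9] i11  and  -- RAW r6
[10] i12,i13  mul/or  -- 2-wide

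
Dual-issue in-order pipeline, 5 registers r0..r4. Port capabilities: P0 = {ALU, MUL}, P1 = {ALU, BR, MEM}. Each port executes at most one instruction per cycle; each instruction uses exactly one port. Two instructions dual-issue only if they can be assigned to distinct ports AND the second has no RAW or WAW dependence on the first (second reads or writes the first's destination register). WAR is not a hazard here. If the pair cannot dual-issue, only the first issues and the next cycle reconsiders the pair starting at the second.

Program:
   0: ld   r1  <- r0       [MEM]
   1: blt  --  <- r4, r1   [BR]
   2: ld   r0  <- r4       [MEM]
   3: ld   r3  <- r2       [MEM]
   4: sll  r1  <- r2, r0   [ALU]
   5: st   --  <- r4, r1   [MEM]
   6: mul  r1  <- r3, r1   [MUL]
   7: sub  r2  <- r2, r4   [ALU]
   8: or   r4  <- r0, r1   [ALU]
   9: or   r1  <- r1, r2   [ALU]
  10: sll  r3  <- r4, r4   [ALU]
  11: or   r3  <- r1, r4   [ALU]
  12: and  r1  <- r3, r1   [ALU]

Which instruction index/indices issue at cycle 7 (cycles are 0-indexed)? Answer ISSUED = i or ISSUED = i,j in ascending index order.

#0 head=0: ld i0 no-port MEM/BR
#1 head=1: blt i1 no-port BR/MEM
#2 head=2: ld i2 no-port MEM/MEM
#3 head=3: ld sll i3,i4 2-wide
#4 head=5: st mul i5,i6 2-wide
#5 head=7: sub or i7,i8 2-wide
#6 head=9: or sll i9,i10 2-wide
#7 head=11: or i11 RAW r3
#8 head=12: and i12 tail

ISSUED = 11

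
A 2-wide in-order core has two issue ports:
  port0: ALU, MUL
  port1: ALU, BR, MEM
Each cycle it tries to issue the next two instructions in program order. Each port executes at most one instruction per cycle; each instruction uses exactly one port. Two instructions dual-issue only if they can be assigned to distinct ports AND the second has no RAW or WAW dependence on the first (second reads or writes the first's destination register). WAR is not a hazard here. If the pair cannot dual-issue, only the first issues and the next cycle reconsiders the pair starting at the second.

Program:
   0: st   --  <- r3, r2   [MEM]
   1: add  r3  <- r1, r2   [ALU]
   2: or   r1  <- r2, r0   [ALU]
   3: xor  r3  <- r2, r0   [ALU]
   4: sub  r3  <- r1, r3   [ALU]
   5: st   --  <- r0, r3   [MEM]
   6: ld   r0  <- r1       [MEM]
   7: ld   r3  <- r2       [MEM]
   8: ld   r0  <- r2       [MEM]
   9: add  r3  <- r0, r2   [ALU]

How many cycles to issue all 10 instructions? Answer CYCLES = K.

t=0 i0&i1:st+add ; dual
t=1 i2&i3:or+xor ; dual
t=2 i4:sub ; RAW r3
t=3 i5:st ; no-port MEM/MEM
t=4 i6:ld ; no-port MEM/MEM
t=5 i7:ld ; no-port MEM/MEM
t=6 i8:ld ; RAW r0
t=7 i9:add ; tail

CYCLES = 8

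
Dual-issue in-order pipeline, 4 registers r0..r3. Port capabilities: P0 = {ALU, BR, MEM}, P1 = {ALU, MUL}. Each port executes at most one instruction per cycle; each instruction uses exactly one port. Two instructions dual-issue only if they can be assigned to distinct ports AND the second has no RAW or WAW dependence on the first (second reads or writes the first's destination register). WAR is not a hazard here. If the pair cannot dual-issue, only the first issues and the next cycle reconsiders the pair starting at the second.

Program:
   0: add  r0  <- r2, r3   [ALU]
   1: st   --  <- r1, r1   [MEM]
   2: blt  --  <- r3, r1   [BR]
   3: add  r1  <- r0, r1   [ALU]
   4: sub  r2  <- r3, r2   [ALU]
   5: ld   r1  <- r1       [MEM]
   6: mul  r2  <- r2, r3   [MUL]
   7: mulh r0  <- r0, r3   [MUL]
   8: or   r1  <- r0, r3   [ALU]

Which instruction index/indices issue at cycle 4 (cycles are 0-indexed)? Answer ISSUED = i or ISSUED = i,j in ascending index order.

#0 head=0: add+st i0+i1 pair
#1 head=2: blt+add i2+i3 pair
#2 head=4: sub+ld i4+i5 pair
#3 head=6: mul i6 no-port MUL/MUL
#4 head=7: mulh i7 RAW r0
#5 head=8: or i8 tail

ISSUED = 7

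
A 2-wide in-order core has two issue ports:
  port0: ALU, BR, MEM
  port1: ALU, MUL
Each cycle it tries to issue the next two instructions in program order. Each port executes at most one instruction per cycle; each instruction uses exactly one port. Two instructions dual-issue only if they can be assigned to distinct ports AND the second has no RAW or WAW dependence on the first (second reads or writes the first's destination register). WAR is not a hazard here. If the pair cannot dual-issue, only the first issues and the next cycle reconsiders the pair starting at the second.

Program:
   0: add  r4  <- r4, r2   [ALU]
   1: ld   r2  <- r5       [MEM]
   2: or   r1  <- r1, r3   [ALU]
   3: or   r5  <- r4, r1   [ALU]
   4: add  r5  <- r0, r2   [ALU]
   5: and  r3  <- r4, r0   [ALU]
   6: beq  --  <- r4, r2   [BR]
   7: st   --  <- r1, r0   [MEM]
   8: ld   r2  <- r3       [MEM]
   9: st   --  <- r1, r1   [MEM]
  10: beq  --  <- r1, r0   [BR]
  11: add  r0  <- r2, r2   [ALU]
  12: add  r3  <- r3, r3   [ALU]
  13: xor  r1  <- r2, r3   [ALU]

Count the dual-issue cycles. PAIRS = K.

PAIRS = 3

c0: i0+i1 add/ld  pair
c1: i2 or  RAW r1
c2: i3 or  WAW r5
c3: i4+i5 add/and  pair
c4: i6 beq  no-port BR/MEM
c5: i7 st  no-port MEM/MEM
c6: i8 ld  no-port MEM/MEM
c7: i9 st  no-port MEM/BR
c8: i10+i11 beq/add  pair
c9: i12 add  RAW r3
c10: i13 xor  tail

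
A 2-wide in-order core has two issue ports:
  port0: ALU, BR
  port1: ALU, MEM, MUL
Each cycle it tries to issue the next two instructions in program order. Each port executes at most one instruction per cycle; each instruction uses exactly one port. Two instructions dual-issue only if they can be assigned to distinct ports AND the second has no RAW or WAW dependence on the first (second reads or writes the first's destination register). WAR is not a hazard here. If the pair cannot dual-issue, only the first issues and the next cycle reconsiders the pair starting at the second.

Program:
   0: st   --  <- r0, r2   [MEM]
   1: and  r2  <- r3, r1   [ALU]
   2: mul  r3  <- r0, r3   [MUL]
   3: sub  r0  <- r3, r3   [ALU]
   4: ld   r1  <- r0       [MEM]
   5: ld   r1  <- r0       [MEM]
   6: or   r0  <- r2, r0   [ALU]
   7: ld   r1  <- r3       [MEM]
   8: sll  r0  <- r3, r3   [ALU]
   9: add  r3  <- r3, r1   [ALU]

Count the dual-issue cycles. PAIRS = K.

  cy0 -> i0&i1 (st.MEM;and.ALU) 2-wide
  cy1 -> i2 (mul.MUL) RAW r3
  cy2 -> i3 (sub.ALU) RAW r0
  cy3 -> i4 (ld.MEM) no-port MEM/MEM
  cy4 -> i5&i6 (ld.MEM;or.ALU) 2-wide
  cy5 -> i7&i8 (ld.MEM;sll.ALU) 2-wide
  cy6 -> i9 (add.ALU) tail

PAIRS = 3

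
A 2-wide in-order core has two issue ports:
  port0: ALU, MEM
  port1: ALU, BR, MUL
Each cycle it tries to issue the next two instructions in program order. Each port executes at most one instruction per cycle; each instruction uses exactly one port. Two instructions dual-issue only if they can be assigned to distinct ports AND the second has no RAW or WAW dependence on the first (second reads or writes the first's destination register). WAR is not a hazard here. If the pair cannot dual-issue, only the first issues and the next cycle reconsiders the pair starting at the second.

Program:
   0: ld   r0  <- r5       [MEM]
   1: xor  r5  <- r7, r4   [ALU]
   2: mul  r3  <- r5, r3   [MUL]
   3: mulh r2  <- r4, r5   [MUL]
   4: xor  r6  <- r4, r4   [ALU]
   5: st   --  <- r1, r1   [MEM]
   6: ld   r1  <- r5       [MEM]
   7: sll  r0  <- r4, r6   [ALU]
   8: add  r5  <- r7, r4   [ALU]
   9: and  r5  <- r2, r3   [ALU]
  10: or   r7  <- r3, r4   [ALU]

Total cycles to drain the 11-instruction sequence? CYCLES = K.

t=0 i0,i1:ld.MEM xor.ALU ; 2-wide
t=1 i2:mul.MUL ; no-port MUL/MUL
t=2 i3,i4:mulh.MUL xor.ALU ; 2-wide
t=3 i5:st.MEM ; no-port MEM/MEM
t=4 i6,i7:ld.MEM sll.ALU ; 2-wide
t=5 i8:add.ALU ; WAW r5
t=6 i9,i10:and.ALU or.ALU ; 2-wide

CYCLES = 7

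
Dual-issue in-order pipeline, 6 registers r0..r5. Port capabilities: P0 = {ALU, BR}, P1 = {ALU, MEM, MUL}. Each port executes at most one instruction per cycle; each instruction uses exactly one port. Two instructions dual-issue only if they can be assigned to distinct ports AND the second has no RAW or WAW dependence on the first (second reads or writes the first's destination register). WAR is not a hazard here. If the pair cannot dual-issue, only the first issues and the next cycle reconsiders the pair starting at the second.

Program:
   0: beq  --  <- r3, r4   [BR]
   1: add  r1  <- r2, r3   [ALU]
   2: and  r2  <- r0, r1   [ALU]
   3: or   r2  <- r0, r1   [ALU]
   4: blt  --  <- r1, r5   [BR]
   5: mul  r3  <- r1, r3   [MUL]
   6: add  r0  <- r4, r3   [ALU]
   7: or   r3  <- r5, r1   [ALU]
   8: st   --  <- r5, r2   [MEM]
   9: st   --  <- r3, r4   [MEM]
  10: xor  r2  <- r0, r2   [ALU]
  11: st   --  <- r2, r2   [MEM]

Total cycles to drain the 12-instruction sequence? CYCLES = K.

CYCLES = 8

  cy0 -> i0,i1 (beq.BR+add.ALU) 2-wide
  cy1 -> i2 (and.ALU) WAW r2
  cy2 -> i3,i4 (or.ALU+blt.BR) 2-wide
  cy3 -> i5 (mul.MUL) RAW r3
  cy4 -> i6,i7 (add.ALU+or.ALU) 2-wide
  cy5 -> i8 (st.MEM) no-port MEM/MEM
  cy6 -> i9,i10 (st.MEM+xor.ALU) 2-wide
  cy7 -> i11 (st.MEM) tail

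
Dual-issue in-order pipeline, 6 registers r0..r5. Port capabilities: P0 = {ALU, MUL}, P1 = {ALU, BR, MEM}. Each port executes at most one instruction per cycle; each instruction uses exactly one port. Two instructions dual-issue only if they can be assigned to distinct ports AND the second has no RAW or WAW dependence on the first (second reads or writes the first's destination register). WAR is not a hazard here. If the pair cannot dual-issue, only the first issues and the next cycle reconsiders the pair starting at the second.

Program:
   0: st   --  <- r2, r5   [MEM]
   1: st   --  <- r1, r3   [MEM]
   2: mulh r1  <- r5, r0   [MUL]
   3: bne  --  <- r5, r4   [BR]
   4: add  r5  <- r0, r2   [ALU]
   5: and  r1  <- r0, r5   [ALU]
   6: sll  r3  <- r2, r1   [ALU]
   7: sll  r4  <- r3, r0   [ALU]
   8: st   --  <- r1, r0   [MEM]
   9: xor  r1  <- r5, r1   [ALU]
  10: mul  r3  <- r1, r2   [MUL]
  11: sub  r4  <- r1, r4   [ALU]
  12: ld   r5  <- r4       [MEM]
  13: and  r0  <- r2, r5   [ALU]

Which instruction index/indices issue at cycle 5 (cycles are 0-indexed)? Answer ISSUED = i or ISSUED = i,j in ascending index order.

ISSUED = 7,8

c0: i0 st  no-port MEM/MEM
c1: i1+i2 st;mulh  pair
c2: i3+i4 bne;add  pair
c3: i5 and  RAW r1
c4: i6 sll  RAW r3
c5: i7+i8 sll;st  pair
c6: i9 xor  RAW r1
c7: i10+i11 mul;sub  pair
c8: i12 ld  RAW r5
c9: i13 and  tail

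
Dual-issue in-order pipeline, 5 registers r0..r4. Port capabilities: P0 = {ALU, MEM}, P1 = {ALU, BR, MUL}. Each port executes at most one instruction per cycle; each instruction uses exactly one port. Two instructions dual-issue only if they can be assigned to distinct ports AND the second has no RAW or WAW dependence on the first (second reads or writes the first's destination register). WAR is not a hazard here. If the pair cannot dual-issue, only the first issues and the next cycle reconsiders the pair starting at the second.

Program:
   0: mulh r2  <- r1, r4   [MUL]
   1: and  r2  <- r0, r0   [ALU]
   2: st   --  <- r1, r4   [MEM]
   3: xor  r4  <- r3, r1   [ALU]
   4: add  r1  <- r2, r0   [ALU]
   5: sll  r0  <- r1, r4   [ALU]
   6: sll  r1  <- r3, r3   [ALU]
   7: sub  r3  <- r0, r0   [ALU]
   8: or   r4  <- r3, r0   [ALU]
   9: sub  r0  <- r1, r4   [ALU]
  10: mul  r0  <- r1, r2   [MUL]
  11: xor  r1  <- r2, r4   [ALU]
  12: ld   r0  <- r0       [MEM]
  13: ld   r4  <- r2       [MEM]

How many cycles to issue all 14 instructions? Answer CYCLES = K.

CYCLES = 10

  cy0 -> i0 (mulh.MUL) WAW r2
  cy1 -> i1/i2 (and.ALU+st.MEM) dual
  cy2 -> i3/i4 (xor.ALU+add.ALU) dual
  cy3 -> i5/i6 (sll.ALU+sll.ALU) dual
  cy4 -> i7 (sub.ALU) RAW r3
  cy5 -> i8 (or.ALU) RAW r4
  cy6 -> i9 (sub.ALU) WAW r0
  cy7 -> i10/i11 (mul.MUL+xor.ALU) dual
  cy8 -> i12 (ld.MEM) no-port MEM/MEM
  cy9 -> i13 (ld.MEM) tail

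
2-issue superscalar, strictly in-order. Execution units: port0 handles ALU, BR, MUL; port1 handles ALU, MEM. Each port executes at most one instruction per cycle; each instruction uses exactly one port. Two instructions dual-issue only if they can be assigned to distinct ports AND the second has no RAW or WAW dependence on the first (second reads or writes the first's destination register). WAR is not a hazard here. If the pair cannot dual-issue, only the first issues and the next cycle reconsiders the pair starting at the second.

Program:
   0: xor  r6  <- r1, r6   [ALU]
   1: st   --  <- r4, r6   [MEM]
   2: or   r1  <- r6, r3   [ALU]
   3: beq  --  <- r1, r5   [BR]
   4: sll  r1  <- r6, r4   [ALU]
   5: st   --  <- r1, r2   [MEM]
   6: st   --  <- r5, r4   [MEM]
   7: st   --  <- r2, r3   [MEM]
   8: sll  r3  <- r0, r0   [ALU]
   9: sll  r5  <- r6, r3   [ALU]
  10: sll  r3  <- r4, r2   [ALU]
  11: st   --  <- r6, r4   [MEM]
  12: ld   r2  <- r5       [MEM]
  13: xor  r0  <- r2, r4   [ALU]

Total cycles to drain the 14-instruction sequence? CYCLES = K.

CYCLES = 10

0. xor.ALU @i0  | RAW r6
1. st.MEM;or.ALU @i1+i2  | dual
2. beq.BR;sll.ALU @i3+i4  | dual
3. st.MEM @i5  | no-port MEM/MEM
4. st.MEM @i6  | no-port MEM/MEM
5. st.MEM;sll.ALU @i7+i8  | dual
6. sll.ALU;sll.ALU @i9+i10  | dual
7. st.MEM @i11  | no-port MEM/MEM
8. ld.MEM @i12  | RAW r2
9. xor.ALU @i13  | tail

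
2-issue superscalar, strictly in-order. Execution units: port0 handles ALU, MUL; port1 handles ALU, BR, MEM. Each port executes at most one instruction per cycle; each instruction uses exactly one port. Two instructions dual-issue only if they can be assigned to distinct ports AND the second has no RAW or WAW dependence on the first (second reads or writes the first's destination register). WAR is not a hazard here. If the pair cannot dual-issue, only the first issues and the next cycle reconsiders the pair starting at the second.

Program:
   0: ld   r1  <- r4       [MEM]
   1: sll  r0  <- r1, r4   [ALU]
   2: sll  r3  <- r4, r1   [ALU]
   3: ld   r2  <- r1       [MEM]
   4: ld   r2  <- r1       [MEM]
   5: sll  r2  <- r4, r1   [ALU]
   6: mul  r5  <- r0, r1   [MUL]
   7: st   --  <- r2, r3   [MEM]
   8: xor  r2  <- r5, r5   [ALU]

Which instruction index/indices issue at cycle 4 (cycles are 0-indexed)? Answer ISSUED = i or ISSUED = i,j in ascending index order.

t=0 i0:ld.MEM ; RAW r1
t=1 i1+i2:sll.ALU sll.ALU ; 2-wide
t=2 i3:ld.MEM ; no-port MEM/MEM
t=3 i4:ld.MEM ; WAW r2
t=4 i5+i6:sll.ALU mul.MUL ; 2-wide
t=5 i7+i8:st.MEM xor.ALU ; 2-wide

ISSUED = 5,6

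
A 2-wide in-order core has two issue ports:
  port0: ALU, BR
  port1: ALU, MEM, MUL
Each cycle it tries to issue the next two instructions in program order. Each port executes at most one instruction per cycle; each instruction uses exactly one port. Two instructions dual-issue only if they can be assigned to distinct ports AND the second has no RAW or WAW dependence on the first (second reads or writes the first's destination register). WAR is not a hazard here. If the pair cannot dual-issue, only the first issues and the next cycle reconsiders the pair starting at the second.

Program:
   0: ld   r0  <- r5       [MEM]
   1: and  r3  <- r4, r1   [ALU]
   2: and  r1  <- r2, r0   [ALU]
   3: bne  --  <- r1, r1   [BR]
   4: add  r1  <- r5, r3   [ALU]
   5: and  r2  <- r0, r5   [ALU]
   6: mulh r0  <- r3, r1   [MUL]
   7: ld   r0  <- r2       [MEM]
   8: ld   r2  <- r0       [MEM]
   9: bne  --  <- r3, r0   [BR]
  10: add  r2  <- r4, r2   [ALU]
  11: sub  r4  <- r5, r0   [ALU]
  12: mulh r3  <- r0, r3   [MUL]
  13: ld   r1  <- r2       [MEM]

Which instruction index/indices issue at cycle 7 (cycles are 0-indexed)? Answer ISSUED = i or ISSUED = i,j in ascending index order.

c0: i0/i1 ld.MEM+and.ALU  pair
c1: i2 and.ALU  RAW r1
c2: i3/i4 bne.BR+add.ALU  pair
c3: i5/i6 and.ALU+mulh.MUL  pair
c4: i7 ld.MEM  no-port MEM/MEM
c5: i8/i9 ld.MEM+bne.BR  pair
c6: i10/i11 add.ALU+sub.ALU  pair
c7: i12 mulh.MUL  no-port MUL/MEM
c8: i13 ld.MEM  tail

ISSUED = 12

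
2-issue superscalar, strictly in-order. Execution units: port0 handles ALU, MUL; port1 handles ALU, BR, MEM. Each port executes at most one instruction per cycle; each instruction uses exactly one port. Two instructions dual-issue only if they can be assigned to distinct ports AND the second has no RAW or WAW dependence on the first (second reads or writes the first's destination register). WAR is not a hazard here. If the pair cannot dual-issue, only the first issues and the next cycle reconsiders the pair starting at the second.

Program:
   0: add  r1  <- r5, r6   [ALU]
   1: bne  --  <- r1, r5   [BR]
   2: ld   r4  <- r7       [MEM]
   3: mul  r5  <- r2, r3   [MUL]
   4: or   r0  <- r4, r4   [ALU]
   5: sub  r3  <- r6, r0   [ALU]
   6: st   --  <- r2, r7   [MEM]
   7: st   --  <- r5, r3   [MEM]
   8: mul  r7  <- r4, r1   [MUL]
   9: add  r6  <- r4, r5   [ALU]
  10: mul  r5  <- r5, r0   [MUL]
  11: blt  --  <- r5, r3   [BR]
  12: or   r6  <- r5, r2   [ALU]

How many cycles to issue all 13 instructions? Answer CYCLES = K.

0. add.ALU @i0  | RAW r1
1. bne.BR @i1  | no-port BR/MEM
2. ld.MEM;mul.MUL @i2,i3  | 2-wide
3. or.ALU @i4  | RAW r0
4. sub.ALU;st.MEM @i5,i6  | 2-wide
5. st.MEM;mul.MUL @i7,i8  | 2-wide
6. add.ALU;mul.MUL @i9,i10  | 2-wide
7. blt.BR;or.ALU @i11,i12  | 2-wide

CYCLES = 8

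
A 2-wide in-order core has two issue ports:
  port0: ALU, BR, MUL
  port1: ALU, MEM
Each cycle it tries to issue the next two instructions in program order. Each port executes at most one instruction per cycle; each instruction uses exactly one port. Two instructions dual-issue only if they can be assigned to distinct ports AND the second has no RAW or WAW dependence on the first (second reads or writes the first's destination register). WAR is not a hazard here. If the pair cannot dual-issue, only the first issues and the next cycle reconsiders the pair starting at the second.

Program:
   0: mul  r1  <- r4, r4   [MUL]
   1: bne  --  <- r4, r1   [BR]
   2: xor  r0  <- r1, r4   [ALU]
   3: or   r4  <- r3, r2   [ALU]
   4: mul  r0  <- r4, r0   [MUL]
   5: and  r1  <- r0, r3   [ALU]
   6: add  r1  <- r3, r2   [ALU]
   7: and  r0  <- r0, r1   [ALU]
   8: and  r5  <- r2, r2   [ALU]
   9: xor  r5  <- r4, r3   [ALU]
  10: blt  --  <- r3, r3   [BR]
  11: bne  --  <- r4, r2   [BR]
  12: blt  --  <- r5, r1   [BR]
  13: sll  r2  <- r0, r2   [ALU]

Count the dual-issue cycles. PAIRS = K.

#0 head=0: mul.MUL i0 no-port MUL/BR
#1 head=1: bne.BR;xor.ALU i1/i2 pair
#2 head=3: or.ALU i3 RAW r4
#3 head=4: mul.MUL i4 RAW r0
#4 head=5: and.ALU i5 WAW r1
#5 head=6: add.ALU i6 RAW r1
#6 head=7: and.ALU;and.ALU i7/i8 pair
#7 head=9: xor.ALU;blt.BR i9/i10 pair
#8 head=11: bne.BR i11 no-port BR/BR
#9 head=12: blt.BR;sll.ALU i12/i13 pair

PAIRS = 4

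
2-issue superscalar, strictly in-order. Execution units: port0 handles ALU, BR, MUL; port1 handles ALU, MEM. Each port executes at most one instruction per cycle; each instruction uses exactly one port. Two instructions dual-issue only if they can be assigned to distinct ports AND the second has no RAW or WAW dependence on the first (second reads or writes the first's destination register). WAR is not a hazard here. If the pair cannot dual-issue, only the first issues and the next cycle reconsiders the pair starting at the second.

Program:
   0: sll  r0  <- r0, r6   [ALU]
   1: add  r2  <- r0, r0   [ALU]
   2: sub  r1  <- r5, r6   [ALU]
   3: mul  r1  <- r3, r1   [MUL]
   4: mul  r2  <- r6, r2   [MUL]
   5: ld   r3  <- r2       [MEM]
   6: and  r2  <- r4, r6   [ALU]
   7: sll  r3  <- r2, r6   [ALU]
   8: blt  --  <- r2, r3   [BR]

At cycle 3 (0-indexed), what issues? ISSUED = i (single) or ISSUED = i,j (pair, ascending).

ISSUED = 4

c0: i0 sll  RAW r0
c1: i1,i2 add;sub  dual
c2: i3 mul  no-port MUL/MUL
c3: i4 mul  RAW r2
c4: i5,i6 ld;and  dual
c5: i7 sll  RAW r3
c6: i8 blt  tail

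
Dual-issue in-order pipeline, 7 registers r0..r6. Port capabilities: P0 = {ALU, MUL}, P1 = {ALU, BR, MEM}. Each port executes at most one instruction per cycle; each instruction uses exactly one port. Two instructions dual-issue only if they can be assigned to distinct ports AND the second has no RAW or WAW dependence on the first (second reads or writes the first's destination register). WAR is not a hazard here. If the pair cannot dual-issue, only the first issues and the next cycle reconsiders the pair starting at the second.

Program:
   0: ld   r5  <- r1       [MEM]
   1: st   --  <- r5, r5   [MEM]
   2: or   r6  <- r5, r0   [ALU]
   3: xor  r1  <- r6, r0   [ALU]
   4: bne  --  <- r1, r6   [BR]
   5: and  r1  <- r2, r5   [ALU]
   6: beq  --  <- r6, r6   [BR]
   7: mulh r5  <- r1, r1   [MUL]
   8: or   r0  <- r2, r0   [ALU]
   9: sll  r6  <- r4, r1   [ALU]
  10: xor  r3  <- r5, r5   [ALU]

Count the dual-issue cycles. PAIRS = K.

t=0 i0:ld.MEM ; no-port MEM/MEM
t=1 i1+i2:st.MEM;or.ALU ; 2-wide
t=2 i3:xor.ALU ; RAW r1
t=3 i4+i5:bne.BR;and.ALU ; 2-wide
t=4 i6+i7:beq.BR;mulh.MUL ; 2-wide
t=5 i8+i9:or.ALU;sll.ALU ; 2-wide
t=6 i10:xor.ALU ; tail

PAIRS = 4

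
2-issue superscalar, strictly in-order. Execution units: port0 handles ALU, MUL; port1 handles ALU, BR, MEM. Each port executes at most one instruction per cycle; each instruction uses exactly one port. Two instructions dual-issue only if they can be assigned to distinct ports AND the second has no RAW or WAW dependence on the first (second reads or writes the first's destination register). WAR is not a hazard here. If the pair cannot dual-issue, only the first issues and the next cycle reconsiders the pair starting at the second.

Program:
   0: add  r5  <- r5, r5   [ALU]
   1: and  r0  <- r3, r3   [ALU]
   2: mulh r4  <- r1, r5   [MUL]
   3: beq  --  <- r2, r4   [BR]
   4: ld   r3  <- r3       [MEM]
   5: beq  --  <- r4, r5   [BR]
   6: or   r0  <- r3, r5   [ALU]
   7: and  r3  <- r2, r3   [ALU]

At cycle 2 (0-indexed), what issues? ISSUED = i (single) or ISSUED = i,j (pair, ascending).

ISSUED = 3

#0 head=0: add.ALU/and.ALU i0&i1 dual
#1 head=2: mulh.MUL i2 RAW r4
#2 head=3: beq.BR i3 no-port BR/MEM
#3 head=4: ld.MEM i4 no-port MEM/BR
#4 head=5: beq.BR/or.ALU i5&i6 dual
#5 head=7: and.ALU i7 tail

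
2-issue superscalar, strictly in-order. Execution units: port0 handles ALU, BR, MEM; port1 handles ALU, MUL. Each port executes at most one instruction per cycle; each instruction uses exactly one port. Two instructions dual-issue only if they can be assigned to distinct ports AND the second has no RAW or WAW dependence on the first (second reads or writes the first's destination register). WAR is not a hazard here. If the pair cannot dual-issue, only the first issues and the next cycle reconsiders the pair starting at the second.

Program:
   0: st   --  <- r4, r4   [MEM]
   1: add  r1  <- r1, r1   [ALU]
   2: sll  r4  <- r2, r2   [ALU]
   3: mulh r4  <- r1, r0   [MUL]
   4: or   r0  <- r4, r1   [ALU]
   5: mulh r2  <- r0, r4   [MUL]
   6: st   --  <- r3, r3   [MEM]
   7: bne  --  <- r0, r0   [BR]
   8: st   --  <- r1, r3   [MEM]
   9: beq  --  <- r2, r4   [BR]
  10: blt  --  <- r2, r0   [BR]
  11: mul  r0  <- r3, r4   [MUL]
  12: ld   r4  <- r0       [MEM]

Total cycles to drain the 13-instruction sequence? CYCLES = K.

#0 head=0: st.MEM/add.ALU i0/i1 dual
#1 head=2: sll.ALU i2 WAW r4
#2 head=3: mulh.MUL i3 RAW r4
#3 head=4: or.ALU i4 RAW r0
#4 head=5: mulh.MUL/st.MEM i5/i6 dual
#5 head=7: bne.BR i7 no-port BR/MEM
#6 head=8: st.MEM i8 no-port MEM/BR
#7 head=9: beq.BR i9 no-port BR/BR
#8 head=10: blt.BR/mul.MUL i10/i11 dual
#9 head=12: ld.MEM i12 tail

CYCLES = 10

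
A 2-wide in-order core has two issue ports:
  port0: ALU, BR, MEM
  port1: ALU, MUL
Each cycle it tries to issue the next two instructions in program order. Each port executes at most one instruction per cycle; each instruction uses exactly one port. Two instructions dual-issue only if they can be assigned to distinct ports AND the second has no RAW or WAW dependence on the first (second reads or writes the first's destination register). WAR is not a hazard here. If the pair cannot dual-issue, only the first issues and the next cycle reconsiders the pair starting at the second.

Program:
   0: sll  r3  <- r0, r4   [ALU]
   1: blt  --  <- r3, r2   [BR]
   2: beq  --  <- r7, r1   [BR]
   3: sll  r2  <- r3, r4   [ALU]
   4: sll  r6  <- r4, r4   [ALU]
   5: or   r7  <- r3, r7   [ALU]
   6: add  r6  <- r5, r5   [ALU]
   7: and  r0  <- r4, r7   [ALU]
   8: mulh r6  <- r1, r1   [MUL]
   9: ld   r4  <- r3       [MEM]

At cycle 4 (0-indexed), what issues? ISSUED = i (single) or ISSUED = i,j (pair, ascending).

ISSUED = 6,7

  cy0 -> i0 (sll.ALU) RAW r3
  cy1 -> i1 (blt.BR) no-port BR/BR
  cy2 -> i2/i3 (beq.BR+sll.ALU) dual
  cy3 -> i4/i5 (sll.ALU+or.ALU) dual
  cy4 -> i6/i7 (add.ALU+and.ALU) dual
  cy5 -> i8/i9 (mulh.MUL+ld.MEM) dual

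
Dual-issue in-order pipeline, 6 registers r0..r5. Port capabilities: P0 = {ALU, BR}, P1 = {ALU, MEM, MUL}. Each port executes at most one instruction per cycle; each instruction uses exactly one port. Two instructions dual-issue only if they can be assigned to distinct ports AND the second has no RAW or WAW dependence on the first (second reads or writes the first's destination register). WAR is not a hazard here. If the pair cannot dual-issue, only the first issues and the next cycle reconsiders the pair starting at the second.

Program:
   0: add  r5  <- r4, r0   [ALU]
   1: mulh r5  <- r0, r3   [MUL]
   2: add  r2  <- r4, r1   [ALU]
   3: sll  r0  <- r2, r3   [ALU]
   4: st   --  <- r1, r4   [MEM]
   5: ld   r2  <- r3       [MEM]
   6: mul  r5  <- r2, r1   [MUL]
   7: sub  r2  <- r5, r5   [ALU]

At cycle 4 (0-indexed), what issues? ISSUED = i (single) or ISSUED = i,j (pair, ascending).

#0 head=0: add.ALU i0 WAW r5
#1 head=1: mulh.MUL+add.ALU i1&i2 2-wide
#2 head=3: sll.ALU+st.MEM i3&i4 2-wide
#3 head=5: ld.MEM i5 no-port MEM/MUL
#4 head=6: mul.MUL i6 RAW r5
#5 head=7: sub.ALU i7 tail

ISSUED = 6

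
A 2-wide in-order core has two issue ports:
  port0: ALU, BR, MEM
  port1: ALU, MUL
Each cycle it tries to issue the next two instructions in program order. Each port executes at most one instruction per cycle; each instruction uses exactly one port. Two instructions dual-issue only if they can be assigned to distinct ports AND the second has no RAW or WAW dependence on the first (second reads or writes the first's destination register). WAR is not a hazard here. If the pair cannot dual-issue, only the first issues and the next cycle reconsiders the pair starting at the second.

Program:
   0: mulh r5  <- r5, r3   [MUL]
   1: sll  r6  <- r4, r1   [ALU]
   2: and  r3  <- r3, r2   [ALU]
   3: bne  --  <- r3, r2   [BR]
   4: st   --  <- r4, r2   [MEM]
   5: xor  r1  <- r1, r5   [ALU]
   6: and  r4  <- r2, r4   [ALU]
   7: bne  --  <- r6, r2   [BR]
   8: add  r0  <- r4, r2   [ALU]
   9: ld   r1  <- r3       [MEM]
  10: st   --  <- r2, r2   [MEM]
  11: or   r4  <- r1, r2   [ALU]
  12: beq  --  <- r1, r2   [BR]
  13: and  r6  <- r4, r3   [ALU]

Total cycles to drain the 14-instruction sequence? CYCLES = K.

c0: i0/i1 mulh+sll  dual
c1: i2 and  RAW r3
c2: i3 bne  no-port BR/MEM
c3: i4/i5 st+xor  dual
c4: i6/i7 and+bne  dual
c5: i8/i9 add+ld  dual
c6: i10/i11 st+or  dual
c7: i12/i13 beq+and  dual

CYCLES = 8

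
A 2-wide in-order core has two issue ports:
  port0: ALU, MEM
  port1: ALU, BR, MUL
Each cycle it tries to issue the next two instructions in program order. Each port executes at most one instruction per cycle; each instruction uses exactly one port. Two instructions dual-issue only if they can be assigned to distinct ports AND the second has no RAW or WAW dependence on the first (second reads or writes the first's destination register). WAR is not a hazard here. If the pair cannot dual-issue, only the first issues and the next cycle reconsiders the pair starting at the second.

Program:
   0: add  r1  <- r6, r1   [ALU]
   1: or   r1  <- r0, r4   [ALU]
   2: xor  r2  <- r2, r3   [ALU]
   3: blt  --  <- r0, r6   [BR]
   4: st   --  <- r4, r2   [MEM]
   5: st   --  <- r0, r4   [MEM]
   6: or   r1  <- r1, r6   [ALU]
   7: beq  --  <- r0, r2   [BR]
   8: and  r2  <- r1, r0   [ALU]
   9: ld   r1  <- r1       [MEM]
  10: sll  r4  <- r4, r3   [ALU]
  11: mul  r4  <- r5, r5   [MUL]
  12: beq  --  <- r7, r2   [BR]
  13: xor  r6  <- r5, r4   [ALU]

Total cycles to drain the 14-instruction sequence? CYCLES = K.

#0 head=0: add.ALU i0 WAW r1
#1 head=1: or.ALU+xor.ALU i1,i2 dual
#2 head=3: blt.BR+st.MEM i3,i4 dual
#3 head=5: st.MEM+or.ALU i5,i6 dual
#4 head=7: beq.BR+and.ALU i7,i8 dual
#5 head=9: ld.MEM+sll.ALU i9,i10 dual
#6 head=11: mul.MUL i11 no-port MUL/BR
#7 head=12: beq.BR+xor.ALU i12,i13 dual

CYCLES = 8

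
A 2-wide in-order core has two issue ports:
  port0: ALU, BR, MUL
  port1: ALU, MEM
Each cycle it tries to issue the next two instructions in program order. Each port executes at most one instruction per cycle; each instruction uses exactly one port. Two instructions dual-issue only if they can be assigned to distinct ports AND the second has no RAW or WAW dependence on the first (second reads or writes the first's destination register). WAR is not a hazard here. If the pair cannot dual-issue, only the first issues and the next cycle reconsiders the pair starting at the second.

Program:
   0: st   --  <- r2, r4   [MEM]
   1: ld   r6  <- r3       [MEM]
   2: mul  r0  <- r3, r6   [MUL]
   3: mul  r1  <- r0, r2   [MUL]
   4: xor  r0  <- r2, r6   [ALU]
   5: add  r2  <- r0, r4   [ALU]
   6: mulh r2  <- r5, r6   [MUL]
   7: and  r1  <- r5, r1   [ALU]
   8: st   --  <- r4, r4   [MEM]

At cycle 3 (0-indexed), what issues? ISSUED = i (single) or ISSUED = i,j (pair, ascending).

[0] i0  st  -- no-port MEM/MEM
[1] i1  ld  -- RAW r6
[2] i2  mul  -- no-port MUL/MUL
[3] i3+i4  mul+xor  -- 2-wide
[4] i5  add  -- WAW r2
[5] i6+i7  mulh+and  -- 2-wide
[6] i8  st  -- tail

ISSUED = 3,4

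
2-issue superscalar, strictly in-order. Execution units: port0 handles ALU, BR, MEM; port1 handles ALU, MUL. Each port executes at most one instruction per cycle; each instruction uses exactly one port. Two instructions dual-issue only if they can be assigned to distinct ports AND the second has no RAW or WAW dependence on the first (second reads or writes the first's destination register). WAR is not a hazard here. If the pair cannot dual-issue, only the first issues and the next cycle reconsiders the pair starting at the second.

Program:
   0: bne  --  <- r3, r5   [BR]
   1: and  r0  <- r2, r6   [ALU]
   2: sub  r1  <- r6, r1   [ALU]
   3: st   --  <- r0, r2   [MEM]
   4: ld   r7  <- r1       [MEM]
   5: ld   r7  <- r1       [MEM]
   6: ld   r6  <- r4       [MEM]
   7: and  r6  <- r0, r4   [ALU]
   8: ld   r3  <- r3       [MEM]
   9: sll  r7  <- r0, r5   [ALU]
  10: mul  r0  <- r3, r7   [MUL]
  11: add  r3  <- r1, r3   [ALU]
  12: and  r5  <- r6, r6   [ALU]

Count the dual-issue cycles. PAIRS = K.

PAIRS = 4

0. bne.BR/and.ALU @i0+i1  | pair
1. sub.ALU/st.MEM @i2+i3  | pair
2. ld.MEM @i4  | no-port MEM/MEM
3. ld.MEM @i5  | no-port MEM/MEM
4. ld.MEM @i6  | WAW r6
5. and.ALU/ld.MEM @i7+i8  | pair
6. sll.ALU @i9  | RAW r7
7. mul.MUL/add.ALU @i10+i11  | pair
8. and.ALU @i12  | tail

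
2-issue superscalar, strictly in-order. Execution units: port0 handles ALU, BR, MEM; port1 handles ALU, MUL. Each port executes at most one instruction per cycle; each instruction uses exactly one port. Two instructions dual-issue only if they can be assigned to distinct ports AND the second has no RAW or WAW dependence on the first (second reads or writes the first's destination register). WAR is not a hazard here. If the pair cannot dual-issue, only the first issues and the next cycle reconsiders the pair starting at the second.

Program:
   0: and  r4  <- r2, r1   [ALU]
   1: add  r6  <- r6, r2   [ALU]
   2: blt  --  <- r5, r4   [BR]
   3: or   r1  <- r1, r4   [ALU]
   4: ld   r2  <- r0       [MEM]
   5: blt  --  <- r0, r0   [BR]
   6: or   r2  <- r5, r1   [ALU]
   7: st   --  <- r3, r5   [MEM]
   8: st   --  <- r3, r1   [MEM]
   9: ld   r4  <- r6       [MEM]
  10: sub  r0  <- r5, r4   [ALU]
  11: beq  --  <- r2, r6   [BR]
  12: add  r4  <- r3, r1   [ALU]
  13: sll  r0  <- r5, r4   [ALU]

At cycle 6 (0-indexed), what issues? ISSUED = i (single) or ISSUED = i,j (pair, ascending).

[0] i0+i1  and;add  -- 2-wide
[1] i2+i3  blt;or  -- 2-wide
[2] i4  ld  -- no-port MEM/BR
[3] i5+i6  blt;or  -- 2-wide
[4] i7  st  -- no-port MEM/MEM
[5] i8  st  -- no-port MEM/MEM
[6] i9  ld  -- RAW r4
[7] i10+i11  sub;beq  -- 2-wide
[8] i12  add  -- RAW r4
[9] i13  sll  -- tail

ISSUED = 9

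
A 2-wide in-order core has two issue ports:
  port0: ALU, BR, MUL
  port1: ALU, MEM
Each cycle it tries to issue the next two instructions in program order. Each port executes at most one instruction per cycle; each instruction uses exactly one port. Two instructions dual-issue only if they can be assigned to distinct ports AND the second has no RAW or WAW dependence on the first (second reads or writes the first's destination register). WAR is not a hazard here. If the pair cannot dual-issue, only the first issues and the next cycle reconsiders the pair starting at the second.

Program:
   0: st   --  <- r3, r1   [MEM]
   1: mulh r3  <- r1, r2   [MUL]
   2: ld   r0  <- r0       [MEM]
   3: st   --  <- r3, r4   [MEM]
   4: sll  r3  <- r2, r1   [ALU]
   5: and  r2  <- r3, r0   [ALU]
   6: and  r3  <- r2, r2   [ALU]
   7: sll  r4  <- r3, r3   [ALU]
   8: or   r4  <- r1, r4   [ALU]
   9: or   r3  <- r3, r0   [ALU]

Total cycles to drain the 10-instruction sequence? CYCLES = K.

#0 head=0: st.MEM+mulh.MUL i0/i1 dual
#1 head=2: ld.MEM i2 no-port MEM/MEM
#2 head=3: st.MEM+sll.ALU i3/i4 dual
#3 head=5: and.ALU i5 RAW r2
#4 head=6: and.ALU i6 RAW r3
#5 head=7: sll.ALU i7 RAW+WAW r4
#6 head=8: or.ALU+or.ALU i8/i9 dual

CYCLES = 7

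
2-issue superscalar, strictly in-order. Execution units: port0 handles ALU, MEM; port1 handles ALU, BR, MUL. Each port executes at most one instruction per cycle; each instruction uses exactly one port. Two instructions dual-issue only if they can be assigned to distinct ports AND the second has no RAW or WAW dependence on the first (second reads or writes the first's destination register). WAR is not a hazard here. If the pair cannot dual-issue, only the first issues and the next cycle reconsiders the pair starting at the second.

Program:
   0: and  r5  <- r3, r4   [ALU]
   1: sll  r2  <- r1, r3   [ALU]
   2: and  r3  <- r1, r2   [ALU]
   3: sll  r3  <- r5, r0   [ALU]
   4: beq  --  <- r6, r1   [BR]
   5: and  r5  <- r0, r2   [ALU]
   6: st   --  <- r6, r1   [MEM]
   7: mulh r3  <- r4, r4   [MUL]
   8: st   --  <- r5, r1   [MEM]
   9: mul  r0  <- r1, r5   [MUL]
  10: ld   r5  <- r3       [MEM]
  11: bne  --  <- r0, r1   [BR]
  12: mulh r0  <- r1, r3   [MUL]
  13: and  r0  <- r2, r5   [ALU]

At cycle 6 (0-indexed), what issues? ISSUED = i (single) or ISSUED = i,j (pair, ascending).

ISSUED = 11

  cy0 -> i0&i1 (and.ALU/sll.ALU) dual
  cy1 -> i2 (and.ALU) WAW r3
  cy2 -> i3&i4 (sll.ALU/beq.BR) dual
  cy3 -> i5&i6 (and.ALU/st.MEM) dual
  cy4 -> i7&i8 (mulh.MUL/st.MEM) dual
  cy5 -> i9&i10 (mul.MUL/ld.MEM) dual
  cy6 -> i11 (bne.BR) no-port BR/MUL
  cy7 -> i12 (mulh.MUL) WAW r0
  cy8 -> i13 (and.ALU) tail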